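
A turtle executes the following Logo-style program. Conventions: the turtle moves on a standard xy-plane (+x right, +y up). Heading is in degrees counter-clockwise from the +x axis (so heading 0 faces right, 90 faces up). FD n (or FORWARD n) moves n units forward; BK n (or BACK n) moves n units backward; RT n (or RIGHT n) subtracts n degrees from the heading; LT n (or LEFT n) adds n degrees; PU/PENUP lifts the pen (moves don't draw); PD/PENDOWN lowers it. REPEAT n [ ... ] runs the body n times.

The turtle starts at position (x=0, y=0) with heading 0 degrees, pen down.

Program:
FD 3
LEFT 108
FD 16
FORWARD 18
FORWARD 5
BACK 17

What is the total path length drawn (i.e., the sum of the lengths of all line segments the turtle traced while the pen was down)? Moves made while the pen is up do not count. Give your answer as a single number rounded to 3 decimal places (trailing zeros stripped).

Executing turtle program step by step:
Start: pos=(0,0), heading=0, pen down
FD 3: (0,0) -> (3,0) [heading=0, draw]
LT 108: heading 0 -> 108
FD 16: (3,0) -> (-1.944,15.217) [heading=108, draw]
FD 18: (-1.944,15.217) -> (-7.507,32.336) [heading=108, draw]
FD 5: (-7.507,32.336) -> (-9.052,37.091) [heading=108, draw]
BK 17: (-9.052,37.091) -> (-3.798,20.923) [heading=108, draw]
Final: pos=(-3.798,20.923), heading=108, 5 segment(s) drawn

Segment lengths:
  seg 1: (0,0) -> (3,0), length = 3
  seg 2: (3,0) -> (-1.944,15.217), length = 16
  seg 3: (-1.944,15.217) -> (-7.507,32.336), length = 18
  seg 4: (-7.507,32.336) -> (-9.052,37.091), length = 5
  seg 5: (-9.052,37.091) -> (-3.798,20.923), length = 17
Total = 59

Answer: 59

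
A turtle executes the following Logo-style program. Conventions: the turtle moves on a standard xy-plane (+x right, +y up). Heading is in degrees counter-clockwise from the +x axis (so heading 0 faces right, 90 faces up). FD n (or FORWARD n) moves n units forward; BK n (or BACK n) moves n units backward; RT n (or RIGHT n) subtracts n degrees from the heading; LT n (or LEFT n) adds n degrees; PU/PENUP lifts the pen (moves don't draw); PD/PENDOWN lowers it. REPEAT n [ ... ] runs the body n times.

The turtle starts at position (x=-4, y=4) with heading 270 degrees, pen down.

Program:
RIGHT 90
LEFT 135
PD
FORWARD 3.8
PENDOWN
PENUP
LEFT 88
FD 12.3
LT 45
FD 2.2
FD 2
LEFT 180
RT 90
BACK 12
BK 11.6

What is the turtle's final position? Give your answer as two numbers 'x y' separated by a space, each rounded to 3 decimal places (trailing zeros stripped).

Executing turtle program step by step:
Start: pos=(-4,4), heading=270, pen down
RT 90: heading 270 -> 180
LT 135: heading 180 -> 315
PD: pen down
FD 3.8: (-4,4) -> (-1.313,1.313) [heading=315, draw]
PD: pen down
PU: pen up
LT 88: heading 315 -> 43
FD 12.3: (-1.313,1.313) -> (7.683,9.702) [heading=43, move]
LT 45: heading 43 -> 88
FD 2.2: (7.683,9.702) -> (7.759,11.9) [heading=88, move]
FD 2: (7.759,11.9) -> (7.829,13.899) [heading=88, move]
LT 180: heading 88 -> 268
RT 90: heading 268 -> 178
BK 12: (7.829,13.899) -> (19.822,13.48) [heading=178, move]
BK 11.6: (19.822,13.48) -> (31.415,13.075) [heading=178, move]
Final: pos=(31.415,13.075), heading=178, 1 segment(s) drawn

Answer: 31.415 13.075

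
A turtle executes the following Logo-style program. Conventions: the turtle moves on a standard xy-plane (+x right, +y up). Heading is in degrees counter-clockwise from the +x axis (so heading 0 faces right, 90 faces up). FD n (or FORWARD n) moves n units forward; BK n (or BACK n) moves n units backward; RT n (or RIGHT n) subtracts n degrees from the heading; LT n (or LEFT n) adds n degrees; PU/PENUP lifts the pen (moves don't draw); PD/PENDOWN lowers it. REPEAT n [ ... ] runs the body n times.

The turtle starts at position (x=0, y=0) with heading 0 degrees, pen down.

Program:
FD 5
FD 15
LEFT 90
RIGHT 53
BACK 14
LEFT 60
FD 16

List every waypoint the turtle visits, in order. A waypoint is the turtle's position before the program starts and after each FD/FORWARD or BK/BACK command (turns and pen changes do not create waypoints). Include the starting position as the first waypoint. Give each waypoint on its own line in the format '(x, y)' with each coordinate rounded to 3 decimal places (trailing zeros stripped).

Executing turtle program step by step:
Start: pos=(0,0), heading=0, pen down
FD 5: (0,0) -> (5,0) [heading=0, draw]
FD 15: (5,0) -> (20,0) [heading=0, draw]
LT 90: heading 0 -> 90
RT 53: heading 90 -> 37
BK 14: (20,0) -> (8.819,-8.425) [heading=37, draw]
LT 60: heading 37 -> 97
FD 16: (8.819,-8.425) -> (6.869,7.455) [heading=97, draw]
Final: pos=(6.869,7.455), heading=97, 4 segment(s) drawn
Waypoints (5 total):
(0, 0)
(5, 0)
(20, 0)
(8.819, -8.425)
(6.869, 7.455)

Answer: (0, 0)
(5, 0)
(20, 0)
(8.819, -8.425)
(6.869, 7.455)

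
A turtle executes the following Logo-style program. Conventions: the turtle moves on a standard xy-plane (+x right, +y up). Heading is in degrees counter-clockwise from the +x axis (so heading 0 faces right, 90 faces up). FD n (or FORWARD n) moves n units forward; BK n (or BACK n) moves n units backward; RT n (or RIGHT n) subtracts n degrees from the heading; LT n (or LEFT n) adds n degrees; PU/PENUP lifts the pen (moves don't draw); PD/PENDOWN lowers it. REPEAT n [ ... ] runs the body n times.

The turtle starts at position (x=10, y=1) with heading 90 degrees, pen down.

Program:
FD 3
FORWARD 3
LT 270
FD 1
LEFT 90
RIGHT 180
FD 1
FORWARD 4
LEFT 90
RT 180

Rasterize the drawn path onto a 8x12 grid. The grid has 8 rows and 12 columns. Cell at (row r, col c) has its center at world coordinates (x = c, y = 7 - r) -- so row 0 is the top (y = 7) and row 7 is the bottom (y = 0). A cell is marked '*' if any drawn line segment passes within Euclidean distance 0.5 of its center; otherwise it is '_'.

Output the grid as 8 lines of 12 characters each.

Segment 0: (10,1) -> (10,4)
Segment 1: (10,4) -> (10,7)
Segment 2: (10,7) -> (11,7)
Segment 3: (11,7) -> (11,6)
Segment 4: (11,6) -> (11,2)

Answer: __________**
__________**
__________**
__________**
__________**
__________**
__________*_
____________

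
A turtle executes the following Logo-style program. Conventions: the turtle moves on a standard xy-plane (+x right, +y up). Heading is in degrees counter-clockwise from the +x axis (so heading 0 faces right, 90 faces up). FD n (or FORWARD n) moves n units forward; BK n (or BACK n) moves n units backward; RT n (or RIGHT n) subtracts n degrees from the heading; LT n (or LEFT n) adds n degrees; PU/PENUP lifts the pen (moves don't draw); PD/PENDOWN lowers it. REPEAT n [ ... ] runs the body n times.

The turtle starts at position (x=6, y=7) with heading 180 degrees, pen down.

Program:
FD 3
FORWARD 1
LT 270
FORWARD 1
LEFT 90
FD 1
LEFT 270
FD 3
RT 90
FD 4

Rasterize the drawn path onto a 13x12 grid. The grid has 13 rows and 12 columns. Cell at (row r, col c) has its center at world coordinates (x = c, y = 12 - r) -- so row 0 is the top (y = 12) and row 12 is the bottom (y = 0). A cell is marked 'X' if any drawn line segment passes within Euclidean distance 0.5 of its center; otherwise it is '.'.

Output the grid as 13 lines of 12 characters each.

Answer: ............
.XXXXX......
.X..........
.X..........
.XX.........
..XXXXX.....
............
............
............
............
............
............
............

Derivation:
Segment 0: (6,7) -> (3,7)
Segment 1: (3,7) -> (2,7)
Segment 2: (2,7) -> (2,8)
Segment 3: (2,8) -> (1,8)
Segment 4: (1,8) -> (1,11)
Segment 5: (1,11) -> (5,11)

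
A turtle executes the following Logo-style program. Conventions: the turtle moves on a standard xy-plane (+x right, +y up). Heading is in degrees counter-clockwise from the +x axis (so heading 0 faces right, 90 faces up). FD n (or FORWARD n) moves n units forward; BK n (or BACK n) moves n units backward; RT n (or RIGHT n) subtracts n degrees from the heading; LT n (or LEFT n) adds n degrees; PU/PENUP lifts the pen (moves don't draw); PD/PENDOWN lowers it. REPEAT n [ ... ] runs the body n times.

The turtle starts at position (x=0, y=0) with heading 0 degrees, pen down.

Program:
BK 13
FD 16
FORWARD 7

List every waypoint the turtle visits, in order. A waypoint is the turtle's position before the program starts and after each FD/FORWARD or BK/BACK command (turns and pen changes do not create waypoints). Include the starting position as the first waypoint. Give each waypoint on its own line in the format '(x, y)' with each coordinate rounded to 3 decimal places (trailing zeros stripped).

Answer: (0, 0)
(-13, 0)
(3, 0)
(10, 0)

Derivation:
Executing turtle program step by step:
Start: pos=(0,0), heading=0, pen down
BK 13: (0,0) -> (-13,0) [heading=0, draw]
FD 16: (-13,0) -> (3,0) [heading=0, draw]
FD 7: (3,0) -> (10,0) [heading=0, draw]
Final: pos=(10,0), heading=0, 3 segment(s) drawn
Waypoints (4 total):
(0, 0)
(-13, 0)
(3, 0)
(10, 0)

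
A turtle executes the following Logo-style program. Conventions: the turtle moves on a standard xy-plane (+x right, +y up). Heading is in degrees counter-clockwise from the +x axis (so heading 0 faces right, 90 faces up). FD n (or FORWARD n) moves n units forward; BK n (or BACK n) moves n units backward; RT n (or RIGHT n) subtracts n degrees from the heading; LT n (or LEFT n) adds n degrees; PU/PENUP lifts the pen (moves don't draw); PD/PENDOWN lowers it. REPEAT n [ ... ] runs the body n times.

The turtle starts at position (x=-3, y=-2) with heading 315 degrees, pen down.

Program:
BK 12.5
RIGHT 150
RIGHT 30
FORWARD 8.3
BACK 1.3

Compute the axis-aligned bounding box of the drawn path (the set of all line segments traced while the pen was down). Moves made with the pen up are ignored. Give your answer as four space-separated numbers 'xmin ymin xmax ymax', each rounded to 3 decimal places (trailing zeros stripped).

Answer: -17.708 -2 -3 12.708

Derivation:
Executing turtle program step by step:
Start: pos=(-3,-2), heading=315, pen down
BK 12.5: (-3,-2) -> (-11.839,6.839) [heading=315, draw]
RT 150: heading 315 -> 165
RT 30: heading 165 -> 135
FD 8.3: (-11.839,6.839) -> (-17.708,12.708) [heading=135, draw]
BK 1.3: (-17.708,12.708) -> (-16.789,11.789) [heading=135, draw]
Final: pos=(-16.789,11.789), heading=135, 3 segment(s) drawn

Segment endpoints: x in {-17.708, -16.789, -11.839, -3}, y in {-2, 6.839, 11.789, 12.708}
xmin=-17.708, ymin=-2, xmax=-3, ymax=12.708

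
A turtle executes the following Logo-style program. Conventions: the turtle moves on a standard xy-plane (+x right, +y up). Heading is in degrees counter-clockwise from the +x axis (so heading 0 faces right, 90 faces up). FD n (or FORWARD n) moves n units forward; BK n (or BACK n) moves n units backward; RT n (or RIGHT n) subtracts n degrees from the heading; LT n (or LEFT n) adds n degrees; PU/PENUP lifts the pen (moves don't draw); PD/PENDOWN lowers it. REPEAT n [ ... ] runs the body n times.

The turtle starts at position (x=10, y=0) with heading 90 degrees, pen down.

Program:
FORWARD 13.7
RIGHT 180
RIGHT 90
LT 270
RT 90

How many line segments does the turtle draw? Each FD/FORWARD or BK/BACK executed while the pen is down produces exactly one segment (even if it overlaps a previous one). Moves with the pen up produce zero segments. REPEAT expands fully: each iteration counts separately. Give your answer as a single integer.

Answer: 1

Derivation:
Executing turtle program step by step:
Start: pos=(10,0), heading=90, pen down
FD 13.7: (10,0) -> (10,13.7) [heading=90, draw]
RT 180: heading 90 -> 270
RT 90: heading 270 -> 180
LT 270: heading 180 -> 90
RT 90: heading 90 -> 0
Final: pos=(10,13.7), heading=0, 1 segment(s) drawn
Segments drawn: 1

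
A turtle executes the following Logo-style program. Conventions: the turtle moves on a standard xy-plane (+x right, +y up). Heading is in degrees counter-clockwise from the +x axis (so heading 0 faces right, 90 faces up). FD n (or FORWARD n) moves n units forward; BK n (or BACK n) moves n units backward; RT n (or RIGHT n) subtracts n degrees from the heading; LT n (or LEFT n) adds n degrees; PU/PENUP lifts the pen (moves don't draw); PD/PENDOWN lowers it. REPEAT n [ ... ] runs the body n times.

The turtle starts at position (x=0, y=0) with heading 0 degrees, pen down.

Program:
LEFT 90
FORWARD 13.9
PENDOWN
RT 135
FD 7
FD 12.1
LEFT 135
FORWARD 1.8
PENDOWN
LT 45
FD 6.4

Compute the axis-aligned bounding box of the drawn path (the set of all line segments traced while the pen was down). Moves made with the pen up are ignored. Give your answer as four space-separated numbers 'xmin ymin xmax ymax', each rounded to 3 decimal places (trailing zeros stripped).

Answer: 0 0 13.506 13.9

Derivation:
Executing turtle program step by step:
Start: pos=(0,0), heading=0, pen down
LT 90: heading 0 -> 90
FD 13.9: (0,0) -> (0,13.9) [heading=90, draw]
PD: pen down
RT 135: heading 90 -> 315
FD 7: (0,13.9) -> (4.95,8.95) [heading=315, draw]
FD 12.1: (4.95,8.95) -> (13.506,0.394) [heading=315, draw]
LT 135: heading 315 -> 90
FD 1.8: (13.506,0.394) -> (13.506,2.194) [heading=90, draw]
PD: pen down
LT 45: heading 90 -> 135
FD 6.4: (13.506,2.194) -> (8.98,6.72) [heading=135, draw]
Final: pos=(8.98,6.72), heading=135, 5 segment(s) drawn

Segment endpoints: x in {0, 0, 4.95, 8.98, 13.506}, y in {0, 0.394, 2.194, 6.72, 8.95, 13.9}
xmin=0, ymin=0, xmax=13.506, ymax=13.9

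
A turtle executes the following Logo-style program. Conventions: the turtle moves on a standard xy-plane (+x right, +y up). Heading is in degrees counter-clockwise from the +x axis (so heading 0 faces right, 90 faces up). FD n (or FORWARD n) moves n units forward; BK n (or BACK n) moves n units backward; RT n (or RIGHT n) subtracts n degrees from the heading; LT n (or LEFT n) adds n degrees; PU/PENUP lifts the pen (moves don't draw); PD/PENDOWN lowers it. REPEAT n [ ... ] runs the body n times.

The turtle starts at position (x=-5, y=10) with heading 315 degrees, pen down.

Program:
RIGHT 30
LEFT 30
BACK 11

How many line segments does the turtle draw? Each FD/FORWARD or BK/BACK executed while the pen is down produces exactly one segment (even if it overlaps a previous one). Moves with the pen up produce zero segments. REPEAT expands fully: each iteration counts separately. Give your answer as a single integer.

Executing turtle program step by step:
Start: pos=(-5,10), heading=315, pen down
RT 30: heading 315 -> 285
LT 30: heading 285 -> 315
BK 11: (-5,10) -> (-12.778,17.778) [heading=315, draw]
Final: pos=(-12.778,17.778), heading=315, 1 segment(s) drawn
Segments drawn: 1

Answer: 1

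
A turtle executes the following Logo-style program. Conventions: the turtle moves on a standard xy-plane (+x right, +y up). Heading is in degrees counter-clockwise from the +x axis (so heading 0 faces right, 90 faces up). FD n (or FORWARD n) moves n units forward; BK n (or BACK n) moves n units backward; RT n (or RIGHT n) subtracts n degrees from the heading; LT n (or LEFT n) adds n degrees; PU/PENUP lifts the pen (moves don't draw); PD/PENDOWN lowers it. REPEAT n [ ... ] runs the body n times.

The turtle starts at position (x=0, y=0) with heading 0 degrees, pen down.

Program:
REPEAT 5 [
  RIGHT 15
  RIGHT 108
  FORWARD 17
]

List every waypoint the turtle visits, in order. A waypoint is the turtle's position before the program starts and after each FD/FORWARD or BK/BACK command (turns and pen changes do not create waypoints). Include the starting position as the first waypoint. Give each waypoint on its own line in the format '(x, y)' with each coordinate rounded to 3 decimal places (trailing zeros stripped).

Executing turtle program step by step:
Start: pos=(0,0), heading=0, pen down
REPEAT 5 [
  -- iteration 1/5 --
  RT 15: heading 0 -> 345
  RT 108: heading 345 -> 237
  FD 17: (0,0) -> (-9.259,-14.257) [heading=237, draw]
  -- iteration 2/5 --
  RT 15: heading 237 -> 222
  RT 108: heading 222 -> 114
  FD 17: (-9.259,-14.257) -> (-16.173,1.273) [heading=114, draw]
  -- iteration 3/5 --
  RT 15: heading 114 -> 99
  RT 108: heading 99 -> 351
  FD 17: (-16.173,1.273) -> (0.617,-1.387) [heading=351, draw]
  -- iteration 4/5 --
  RT 15: heading 351 -> 336
  RT 108: heading 336 -> 228
  FD 17: (0.617,-1.387) -> (-10.758,-14.02) [heading=228, draw]
  -- iteration 5/5 --
  RT 15: heading 228 -> 213
  RT 108: heading 213 -> 105
  FD 17: (-10.758,-14.02) -> (-15.158,2.401) [heading=105, draw]
]
Final: pos=(-15.158,2.401), heading=105, 5 segment(s) drawn
Waypoints (6 total):
(0, 0)
(-9.259, -14.257)
(-16.173, 1.273)
(0.617, -1.387)
(-10.758, -14.02)
(-15.158, 2.401)

Answer: (0, 0)
(-9.259, -14.257)
(-16.173, 1.273)
(0.617, -1.387)
(-10.758, -14.02)
(-15.158, 2.401)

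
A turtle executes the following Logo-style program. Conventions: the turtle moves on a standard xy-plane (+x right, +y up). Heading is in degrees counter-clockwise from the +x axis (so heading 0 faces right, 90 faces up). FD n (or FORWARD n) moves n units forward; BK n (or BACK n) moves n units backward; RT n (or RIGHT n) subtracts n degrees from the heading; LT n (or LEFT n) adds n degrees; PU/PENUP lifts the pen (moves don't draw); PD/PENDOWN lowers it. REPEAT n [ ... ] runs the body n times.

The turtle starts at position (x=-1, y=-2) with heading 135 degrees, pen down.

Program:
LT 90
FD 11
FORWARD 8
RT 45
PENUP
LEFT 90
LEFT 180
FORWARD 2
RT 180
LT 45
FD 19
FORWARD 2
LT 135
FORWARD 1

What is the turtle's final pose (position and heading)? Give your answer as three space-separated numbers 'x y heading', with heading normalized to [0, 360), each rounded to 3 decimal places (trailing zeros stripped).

Answer: 0.414 -27.284 90

Derivation:
Executing turtle program step by step:
Start: pos=(-1,-2), heading=135, pen down
LT 90: heading 135 -> 225
FD 11: (-1,-2) -> (-8.778,-9.778) [heading=225, draw]
FD 8: (-8.778,-9.778) -> (-14.435,-15.435) [heading=225, draw]
RT 45: heading 225 -> 180
PU: pen up
LT 90: heading 180 -> 270
LT 180: heading 270 -> 90
FD 2: (-14.435,-15.435) -> (-14.435,-13.435) [heading=90, move]
RT 180: heading 90 -> 270
LT 45: heading 270 -> 315
FD 19: (-14.435,-13.435) -> (-1,-26.87) [heading=315, move]
FD 2: (-1,-26.87) -> (0.414,-28.284) [heading=315, move]
LT 135: heading 315 -> 90
FD 1: (0.414,-28.284) -> (0.414,-27.284) [heading=90, move]
Final: pos=(0.414,-27.284), heading=90, 2 segment(s) drawn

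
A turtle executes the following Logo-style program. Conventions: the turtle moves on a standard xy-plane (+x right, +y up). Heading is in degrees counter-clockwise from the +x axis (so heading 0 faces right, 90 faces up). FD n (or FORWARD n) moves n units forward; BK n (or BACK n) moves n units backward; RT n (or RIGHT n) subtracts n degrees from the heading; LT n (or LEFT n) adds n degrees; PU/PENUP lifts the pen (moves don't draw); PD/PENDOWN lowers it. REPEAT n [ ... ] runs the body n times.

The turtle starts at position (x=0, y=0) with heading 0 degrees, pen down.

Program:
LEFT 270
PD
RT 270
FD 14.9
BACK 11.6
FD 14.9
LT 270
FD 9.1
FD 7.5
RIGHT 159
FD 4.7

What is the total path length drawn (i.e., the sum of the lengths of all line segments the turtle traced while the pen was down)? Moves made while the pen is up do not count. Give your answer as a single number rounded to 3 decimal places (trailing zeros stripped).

Executing turtle program step by step:
Start: pos=(0,0), heading=0, pen down
LT 270: heading 0 -> 270
PD: pen down
RT 270: heading 270 -> 0
FD 14.9: (0,0) -> (14.9,0) [heading=0, draw]
BK 11.6: (14.9,0) -> (3.3,0) [heading=0, draw]
FD 14.9: (3.3,0) -> (18.2,0) [heading=0, draw]
LT 270: heading 0 -> 270
FD 9.1: (18.2,0) -> (18.2,-9.1) [heading=270, draw]
FD 7.5: (18.2,-9.1) -> (18.2,-16.6) [heading=270, draw]
RT 159: heading 270 -> 111
FD 4.7: (18.2,-16.6) -> (16.516,-12.212) [heading=111, draw]
Final: pos=(16.516,-12.212), heading=111, 6 segment(s) drawn

Segment lengths:
  seg 1: (0,0) -> (14.9,0), length = 14.9
  seg 2: (14.9,0) -> (3.3,0), length = 11.6
  seg 3: (3.3,0) -> (18.2,0), length = 14.9
  seg 4: (18.2,0) -> (18.2,-9.1), length = 9.1
  seg 5: (18.2,-9.1) -> (18.2,-16.6), length = 7.5
  seg 6: (18.2,-16.6) -> (16.516,-12.212), length = 4.7
Total = 62.7

Answer: 62.7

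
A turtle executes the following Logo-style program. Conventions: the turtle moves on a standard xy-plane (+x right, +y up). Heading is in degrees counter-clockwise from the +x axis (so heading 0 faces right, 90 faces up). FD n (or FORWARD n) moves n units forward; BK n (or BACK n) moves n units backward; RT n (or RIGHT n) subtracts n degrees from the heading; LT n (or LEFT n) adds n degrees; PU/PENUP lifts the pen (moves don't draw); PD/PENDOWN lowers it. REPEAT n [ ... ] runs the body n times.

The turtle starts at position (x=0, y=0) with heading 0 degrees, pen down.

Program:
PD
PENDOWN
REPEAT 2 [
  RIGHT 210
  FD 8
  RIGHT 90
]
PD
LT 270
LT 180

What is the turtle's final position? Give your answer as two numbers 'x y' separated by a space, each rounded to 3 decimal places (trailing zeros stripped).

Executing turtle program step by step:
Start: pos=(0,0), heading=0, pen down
PD: pen down
PD: pen down
REPEAT 2 [
  -- iteration 1/2 --
  RT 210: heading 0 -> 150
  FD 8: (0,0) -> (-6.928,4) [heading=150, draw]
  RT 90: heading 150 -> 60
  -- iteration 2/2 --
  RT 210: heading 60 -> 210
  FD 8: (-6.928,4) -> (-13.856,0) [heading=210, draw]
  RT 90: heading 210 -> 120
]
PD: pen down
LT 270: heading 120 -> 30
LT 180: heading 30 -> 210
Final: pos=(-13.856,0), heading=210, 2 segment(s) drawn

Answer: -13.856 0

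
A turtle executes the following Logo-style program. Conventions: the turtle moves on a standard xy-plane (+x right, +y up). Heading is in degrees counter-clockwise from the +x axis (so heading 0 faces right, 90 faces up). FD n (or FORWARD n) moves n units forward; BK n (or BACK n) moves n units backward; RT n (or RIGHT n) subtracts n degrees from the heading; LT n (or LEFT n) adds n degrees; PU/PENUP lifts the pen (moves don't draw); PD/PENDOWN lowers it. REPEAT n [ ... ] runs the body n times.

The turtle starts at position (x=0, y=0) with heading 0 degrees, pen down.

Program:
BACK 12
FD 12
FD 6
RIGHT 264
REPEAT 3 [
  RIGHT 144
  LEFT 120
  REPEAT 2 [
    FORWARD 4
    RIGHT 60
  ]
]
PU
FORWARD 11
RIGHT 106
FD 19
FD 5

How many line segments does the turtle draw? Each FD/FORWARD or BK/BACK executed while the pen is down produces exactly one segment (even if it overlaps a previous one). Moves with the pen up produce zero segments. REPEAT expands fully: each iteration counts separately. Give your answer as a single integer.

Answer: 9

Derivation:
Executing turtle program step by step:
Start: pos=(0,0), heading=0, pen down
BK 12: (0,0) -> (-12,0) [heading=0, draw]
FD 12: (-12,0) -> (0,0) [heading=0, draw]
FD 6: (0,0) -> (6,0) [heading=0, draw]
RT 264: heading 0 -> 96
REPEAT 3 [
  -- iteration 1/3 --
  RT 144: heading 96 -> 312
  LT 120: heading 312 -> 72
  REPEAT 2 [
    -- iteration 1/2 --
    FD 4: (6,0) -> (7.236,3.804) [heading=72, draw]
    RT 60: heading 72 -> 12
    -- iteration 2/2 --
    FD 4: (7.236,3.804) -> (11.149,4.636) [heading=12, draw]
    RT 60: heading 12 -> 312
  ]
  -- iteration 2/3 --
  RT 144: heading 312 -> 168
  LT 120: heading 168 -> 288
  REPEAT 2 [
    -- iteration 1/2 --
    FD 4: (11.149,4.636) -> (12.385,0.832) [heading=288, draw]
    RT 60: heading 288 -> 228
    -- iteration 2/2 --
    FD 4: (12.385,0.832) -> (9.708,-2.141) [heading=228, draw]
    RT 60: heading 228 -> 168
  ]
  -- iteration 3/3 --
  RT 144: heading 168 -> 24
  LT 120: heading 24 -> 144
  REPEAT 2 [
    -- iteration 1/2 --
    FD 4: (9.708,-2.141) -> (6.472,0.21) [heading=144, draw]
    RT 60: heading 144 -> 84
    -- iteration 2/2 --
    FD 4: (6.472,0.21) -> (6.89,4.188) [heading=84, draw]
    RT 60: heading 84 -> 24
  ]
]
PU: pen up
FD 11: (6.89,4.188) -> (16.939,8.662) [heading=24, move]
RT 106: heading 24 -> 278
FD 19: (16.939,8.662) -> (19.584,-10.153) [heading=278, move]
FD 5: (19.584,-10.153) -> (20.279,-15.104) [heading=278, move]
Final: pos=(20.279,-15.104), heading=278, 9 segment(s) drawn
Segments drawn: 9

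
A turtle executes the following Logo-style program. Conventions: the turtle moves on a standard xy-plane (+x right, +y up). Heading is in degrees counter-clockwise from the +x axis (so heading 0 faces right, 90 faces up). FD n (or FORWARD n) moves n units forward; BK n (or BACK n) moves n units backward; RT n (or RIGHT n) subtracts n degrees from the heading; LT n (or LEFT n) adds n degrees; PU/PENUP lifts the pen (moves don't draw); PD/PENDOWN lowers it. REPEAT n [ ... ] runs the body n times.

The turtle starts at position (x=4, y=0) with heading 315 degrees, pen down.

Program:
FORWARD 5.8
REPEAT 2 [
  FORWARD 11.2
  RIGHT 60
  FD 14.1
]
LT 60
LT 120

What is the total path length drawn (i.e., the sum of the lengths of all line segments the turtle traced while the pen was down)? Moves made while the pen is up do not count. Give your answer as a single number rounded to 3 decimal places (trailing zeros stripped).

Answer: 56.4

Derivation:
Executing turtle program step by step:
Start: pos=(4,0), heading=315, pen down
FD 5.8: (4,0) -> (8.101,-4.101) [heading=315, draw]
REPEAT 2 [
  -- iteration 1/2 --
  FD 11.2: (8.101,-4.101) -> (16.021,-12.021) [heading=315, draw]
  RT 60: heading 315 -> 255
  FD 14.1: (16.021,-12.021) -> (12.371,-25.64) [heading=255, draw]
  -- iteration 2/2 --
  FD 11.2: (12.371,-25.64) -> (9.473,-36.459) [heading=255, draw]
  RT 60: heading 255 -> 195
  FD 14.1: (9.473,-36.459) -> (-4.147,-40.108) [heading=195, draw]
]
LT 60: heading 195 -> 255
LT 120: heading 255 -> 15
Final: pos=(-4.147,-40.108), heading=15, 5 segment(s) drawn

Segment lengths:
  seg 1: (4,0) -> (8.101,-4.101), length = 5.8
  seg 2: (8.101,-4.101) -> (16.021,-12.021), length = 11.2
  seg 3: (16.021,-12.021) -> (12.371,-25.64), length = 14.1
  seg 4: (12.371,-25.64) -> (9.473,-36.459), length = 11.2
  seg 5: (9.473,-36.459) -> (-4.147,-40.108), length = 14.1
Total = 56.4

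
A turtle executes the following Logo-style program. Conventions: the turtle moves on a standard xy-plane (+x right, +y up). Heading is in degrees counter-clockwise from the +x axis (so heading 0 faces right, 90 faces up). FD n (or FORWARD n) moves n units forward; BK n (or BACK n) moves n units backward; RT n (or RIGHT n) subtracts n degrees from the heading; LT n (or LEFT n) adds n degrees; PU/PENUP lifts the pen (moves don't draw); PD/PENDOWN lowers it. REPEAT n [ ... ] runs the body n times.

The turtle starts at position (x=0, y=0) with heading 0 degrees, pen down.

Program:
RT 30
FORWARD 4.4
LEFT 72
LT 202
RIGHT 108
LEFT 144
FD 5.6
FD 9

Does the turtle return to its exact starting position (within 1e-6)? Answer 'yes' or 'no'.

Answer: no

Derivation:
Executing turtle program step by step:
Start: pos=(0,0), heading=0, pen down
RT 30: heading 0 -> 330
FD 4.4: (0,0) -> (3.811,-2.2) [heading=330, draw]
LT 72: heading 330 -> 42
LT 202: heading 42 -> 244
RT 108: heading 244 -> 136
LT 144: heading 136 -> 280
FD 5.6: (3.811,-2.2) -> (4.783,-7.715) [heading=280, draw]
FD 9: (4.783,-7.715) -> (6.346,-16.578) [heading=280, draw]
Final: pos=(6.346,-16.578), heading=280, 3 segment(s) drawn

Start position: (0, 0)
Final position: (6.346, -16.578)
Distance = 17.751; >= 1e-6 -> NOT closed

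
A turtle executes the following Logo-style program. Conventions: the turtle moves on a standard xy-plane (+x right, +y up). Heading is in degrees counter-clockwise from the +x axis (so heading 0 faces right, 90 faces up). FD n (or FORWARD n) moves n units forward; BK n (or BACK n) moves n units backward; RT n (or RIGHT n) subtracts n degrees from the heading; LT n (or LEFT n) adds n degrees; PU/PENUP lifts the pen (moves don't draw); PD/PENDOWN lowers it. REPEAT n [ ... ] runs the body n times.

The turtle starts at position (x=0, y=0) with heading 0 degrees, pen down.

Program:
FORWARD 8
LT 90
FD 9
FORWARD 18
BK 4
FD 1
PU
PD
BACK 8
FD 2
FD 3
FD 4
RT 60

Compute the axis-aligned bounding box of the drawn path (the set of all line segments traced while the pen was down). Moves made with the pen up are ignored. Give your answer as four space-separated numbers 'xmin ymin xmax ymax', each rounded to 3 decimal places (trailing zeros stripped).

Answer: 0 0 8 27

Derivation:
Executing turtle program step by step:
Start: pos=(0,0), heading=0, pen down
FD 8: (0,0) -> (8,0) [heading=0, draw]
LT 90: heading 0 -> 90
FD 9: (8,0) -> (8,9) [heading=90, draw]
FD 18: (8,9) -> (8,27) [heading=90, draw]
BK 4: (8,27) -> (8,23) [heading=90, draw]
FD 1: (8,23) -> (8,24) [heading=90, draw]
PU: pen up
PD: pen down
BK 8: (8,24) -> (8,16) [heading=90, draw]
FD 2: (8,16) -> (8,18) [heading=90, draw]
FD 3: (8,18) -> (8,21) [heading=90, draw]
FD 4: (8,21) -> (8,25) [heading=90, draw]
RT 60: heading 90 -> 30
Final: pos=(8,25), heading=30, 9 segment(s) drawn

Segment endpoints: x in {0, 8, 8}, y in {0, 9, 16, 18, 21, 23, 24, 25, 27}
xmin=0, ymin=0, xmax=8, ymax=27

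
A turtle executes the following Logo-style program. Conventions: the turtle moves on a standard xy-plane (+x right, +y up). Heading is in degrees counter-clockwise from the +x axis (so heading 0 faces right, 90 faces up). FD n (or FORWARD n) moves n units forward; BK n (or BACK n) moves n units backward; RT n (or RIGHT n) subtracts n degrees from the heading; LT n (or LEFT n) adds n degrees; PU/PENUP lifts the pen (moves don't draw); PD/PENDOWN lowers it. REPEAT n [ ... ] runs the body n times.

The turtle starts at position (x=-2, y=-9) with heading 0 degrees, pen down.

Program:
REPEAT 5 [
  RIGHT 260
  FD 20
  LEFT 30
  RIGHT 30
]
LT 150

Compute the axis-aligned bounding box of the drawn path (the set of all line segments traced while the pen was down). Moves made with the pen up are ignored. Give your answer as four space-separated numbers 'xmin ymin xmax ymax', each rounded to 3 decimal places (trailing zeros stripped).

Executing turtle program step by step:
Start: pos=(-2,-9), heading=0, pen down
REPEAT 5 [
  -- iteration 1/5 --
  RT 260: heading 0 -> 100
  FD 20: (-2,-9) -> (-5.473,10.696) [heading=100, draw]
  LT 30: heading 100 -> 130
  RT 30: heading 130 -> 100
  -- iteration 2/5 --
  RT 260: heading 100 -> 200
  FD 20: (-5.473,10.696) -> (-24.267,3.856) [heading=200, draw]
  LT 30: heading 200 -> 230
  RT 30: heading 230 -> 200
  -- iteration 3/5 --
  RT 260: heading 200 -> 300
  FD 20: (-24.267,3.856) -> (-14.267,-13.465) [heading=300, draw]
  LT 30: heading 300 -> 330
  RT 30: heading 330 -> 300
  -- iteration 4/5 --
  RT 260: heading 300 -> 40
  FD 20: (-14.267,-13.465) -> (1.054,-0.609) [heading=40, draw]
  LT 30: heading 40 -> 70
  RT 30: heading 70 -> 40
  -- iteration 5/5 --
  RT 260: heading 40 -> 140
  FD 20: (1.054,-0.609) -> (-14.267,12.247) [heading=140, draw]
  LT 30: heading 140 -> 170
  RT 30: heading 170 -> 140
]
LT 150: heading 140 -> 290
Final: pos=(-14.267,12.247), heading=290, 5 segment(s) drawn

Segment endpoints: x in {-24.267, -14.267, -14.267, -5.473, -2, 1.054}, y in {-13.465, -9, -0.609, 3.856, 10.696, 12.247}
xmin=-24.267, ymin=-13.465, xmax=1.054, ymax=12.247

Answer: -24.267 -13.465 1.054 12.247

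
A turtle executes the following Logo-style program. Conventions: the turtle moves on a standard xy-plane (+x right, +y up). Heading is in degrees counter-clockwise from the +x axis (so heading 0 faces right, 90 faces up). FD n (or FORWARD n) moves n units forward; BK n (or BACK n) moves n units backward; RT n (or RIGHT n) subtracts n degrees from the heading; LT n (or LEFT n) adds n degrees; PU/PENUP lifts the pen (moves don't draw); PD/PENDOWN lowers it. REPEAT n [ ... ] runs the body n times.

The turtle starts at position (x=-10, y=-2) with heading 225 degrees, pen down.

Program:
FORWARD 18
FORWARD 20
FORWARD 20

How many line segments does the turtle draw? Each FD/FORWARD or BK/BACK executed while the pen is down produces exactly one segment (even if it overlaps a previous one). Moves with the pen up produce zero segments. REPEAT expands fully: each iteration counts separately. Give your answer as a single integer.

Answer: 3

Derivation:
Executing turtle program step by step:
Start: pos=(-10,-2), heading=225, pen down
FD 18: (-10,-2) -> (-22.728,-14.728) [heading=225, draw]
FD 20: (-22.728,-14.728) -> (-36.87,-28.87) [heading=225, draw]
FD 20: (-36.87,-28.87) -> (-51.012,-43.012) [heading=225, draw]
Final: pos=(-51.012,-43.012), heading=225, 3 segment(s) drawn
Segments drawn: 3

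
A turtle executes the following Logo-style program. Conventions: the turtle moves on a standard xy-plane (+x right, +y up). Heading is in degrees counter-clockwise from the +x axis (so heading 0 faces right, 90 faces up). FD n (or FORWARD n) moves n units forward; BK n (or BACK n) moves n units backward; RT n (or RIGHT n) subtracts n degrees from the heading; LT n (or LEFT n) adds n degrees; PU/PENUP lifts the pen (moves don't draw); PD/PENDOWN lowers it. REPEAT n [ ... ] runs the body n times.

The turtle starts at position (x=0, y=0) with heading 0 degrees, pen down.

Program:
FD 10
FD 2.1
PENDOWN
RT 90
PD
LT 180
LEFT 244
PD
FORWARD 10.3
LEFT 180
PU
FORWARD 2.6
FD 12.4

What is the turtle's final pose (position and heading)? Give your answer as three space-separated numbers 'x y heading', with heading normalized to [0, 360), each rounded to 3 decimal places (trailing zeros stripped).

Answer: 7.876 2.06 154

Derivation:
Executing turtle program step by step:
Start: pos=(0,0), heading=0, pen down
FD 10: (0,0) -> (10,0) [heading=0, draw]
FD 2.1: (10,0) -> (12.1,0) [heading=0, draw]
PD: pen down
RT 90: heading 0 -> 270
PD: pen down
LT 180: heading 270 -> 90
LT 244: heading 90 -> 334
PD: pen down
FD 10.3: (12.1,0) -> (21.358,-4.515) [heading=334, draw]
LT 180: heading 334 -> 154
PU: pen up
FD 2.6: (21.358,-4.515) -> (19.021,-3.375) [heading=154, move]
FD 12.4: (19.021,-3.375) -> (7.876,2.06) [heading=154, move]
Final: pos=(7.876,2.06), heading=154, 3 segment(s) drawn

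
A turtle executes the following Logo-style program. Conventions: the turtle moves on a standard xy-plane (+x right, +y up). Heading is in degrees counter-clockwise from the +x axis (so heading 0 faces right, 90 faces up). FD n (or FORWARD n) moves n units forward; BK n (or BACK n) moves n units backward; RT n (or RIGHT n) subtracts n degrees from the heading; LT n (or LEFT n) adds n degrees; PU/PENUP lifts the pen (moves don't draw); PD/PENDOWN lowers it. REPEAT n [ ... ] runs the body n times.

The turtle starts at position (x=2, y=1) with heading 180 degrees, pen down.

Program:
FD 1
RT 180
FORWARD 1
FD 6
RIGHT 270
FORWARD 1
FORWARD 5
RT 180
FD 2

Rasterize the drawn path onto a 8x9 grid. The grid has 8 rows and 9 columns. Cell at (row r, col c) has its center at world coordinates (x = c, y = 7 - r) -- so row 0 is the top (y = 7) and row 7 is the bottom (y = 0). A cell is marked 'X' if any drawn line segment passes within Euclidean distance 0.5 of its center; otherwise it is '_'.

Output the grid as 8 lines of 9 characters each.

Answer: ________X
________X
________X
________X
________X
________X
_XXXXXXXX
_________

Derivation:
Segment 0: (2,1) -> (1,1)
Segment 1: (1,1) -> (2,1)
Segment 2: (2,1) -> (8,1)
Segment 3: (8,1) -> (8,2)
Segment 4: (8,2) -> (8,7)
Segment 5: (8,7) -> (8,5)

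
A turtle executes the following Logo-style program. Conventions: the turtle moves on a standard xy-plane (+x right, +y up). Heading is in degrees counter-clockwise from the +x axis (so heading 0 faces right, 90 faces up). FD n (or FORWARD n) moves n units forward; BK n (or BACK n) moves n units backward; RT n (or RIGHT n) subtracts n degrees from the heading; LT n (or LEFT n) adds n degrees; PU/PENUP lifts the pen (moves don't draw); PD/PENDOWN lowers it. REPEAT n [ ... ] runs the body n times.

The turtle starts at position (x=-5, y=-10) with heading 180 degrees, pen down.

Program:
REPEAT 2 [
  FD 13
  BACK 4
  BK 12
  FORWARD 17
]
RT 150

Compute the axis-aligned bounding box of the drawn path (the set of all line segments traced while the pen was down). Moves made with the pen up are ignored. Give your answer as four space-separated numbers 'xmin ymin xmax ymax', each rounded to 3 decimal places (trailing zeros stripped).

Executing turtle program step by step:
Start: pos=(-5,-10), heading=180, pen down
REPEAT 2 [
  -- iteration 1/2 --
  FD 13: (-5,-10) -> (-18,-10) [heading=180, draw]
  BK 4: (-18,-10) -> (-14,-10) [heading=180, draw]
  BK 12: (-14,-10) -> (-2,-10) [heading=180, draw]
  FD 17: (-2,-10) -> (-19,-10) [heading=180, draw]
  -- iteration 2/2 --
  FD 13: (-19,-10) -> (-32,-10) [heading=180, draw]
  BK 4: (-32,-10) -> (-28,-10) [heading=180, draw]
  BK 12: (-28,-10) -> (-16,-10) [heading=180, draw]
  FD 17: (-16,-10) -> (-33,-10) [heading=180, draw]
]
RT 150: heading 180 -> 30
Final: pos=(-33,-10), heading=30, 8 segment(s) drawn

Segment endpoints: x in {-33, -32, -28, -19, -18, -16, -14, -5, -2}, y in {-10, -10, -10}
xmin=-33, ymin=-10, xmax=-2, ymax=-10

Answer: -33 -10 -2 -10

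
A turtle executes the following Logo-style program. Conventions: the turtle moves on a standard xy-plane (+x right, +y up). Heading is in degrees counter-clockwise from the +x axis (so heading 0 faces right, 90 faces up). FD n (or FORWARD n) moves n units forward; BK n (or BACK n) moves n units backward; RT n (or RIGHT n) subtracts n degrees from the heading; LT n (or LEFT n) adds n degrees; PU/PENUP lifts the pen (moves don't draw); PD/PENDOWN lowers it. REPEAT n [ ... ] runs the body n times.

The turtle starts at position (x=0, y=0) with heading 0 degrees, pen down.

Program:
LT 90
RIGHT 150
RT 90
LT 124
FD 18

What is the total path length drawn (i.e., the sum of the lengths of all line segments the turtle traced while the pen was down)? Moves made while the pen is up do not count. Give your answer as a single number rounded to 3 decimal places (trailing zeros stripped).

Executing turtle program step by step:
Start: pos=(0,0), heading=0, pen down
LT 90: heading 0 -> 90
RT 150: heading 90 -> 300
RT 90: heading 300 -> 210
LT 124: heading 210 -> 334
FD 18: (0,0) -> (16.178,-7.891) [heading=334, draw]
Final: pos=(16.178,-7.891), heading=334, 1 segment(s) drawn

Segment lengths:
  seg 1: (0,0) -> (16.178,-7.891), length = 18
Total = 18

Answer: 18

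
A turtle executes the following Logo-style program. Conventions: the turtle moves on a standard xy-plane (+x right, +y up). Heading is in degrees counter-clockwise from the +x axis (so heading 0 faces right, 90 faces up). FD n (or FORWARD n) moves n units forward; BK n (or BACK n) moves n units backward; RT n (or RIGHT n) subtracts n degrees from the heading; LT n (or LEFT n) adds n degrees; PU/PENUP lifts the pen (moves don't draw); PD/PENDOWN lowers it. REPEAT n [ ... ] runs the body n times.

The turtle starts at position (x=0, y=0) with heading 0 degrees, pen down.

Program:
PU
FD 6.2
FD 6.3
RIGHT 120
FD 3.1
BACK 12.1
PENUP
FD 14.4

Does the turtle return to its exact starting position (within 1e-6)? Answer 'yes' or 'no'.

Executing turtle program step by step:
Start: pos=(0,0), heading=0, pen down
PU: pen up
FD 6.2: (0,0) -> (6.2,0) [heading=0, move]
FD 6.3: (6.2,0) -> (12.5,0) [heading=0, move]
RT 120: heading 0 -> 240
FD 3.1: (12.5,0) -> (10.95,-2.685) [heading=240, move]
BK 12.1: (10.95,-2.685) -> (17,7.794) [heading=240, move]
PU: pen up
FD 14.4: (17,7.794) -> (9.8,-4.677) [heading=240, move]
Final: pos=(9.8,-4.677), heading=240, 0 segment(s) drawn

Start position: (0, 0)
Final position: (9.8, -4.677)
Distance = 10.859; >= 1e-6 -> NOT closed

Answer: no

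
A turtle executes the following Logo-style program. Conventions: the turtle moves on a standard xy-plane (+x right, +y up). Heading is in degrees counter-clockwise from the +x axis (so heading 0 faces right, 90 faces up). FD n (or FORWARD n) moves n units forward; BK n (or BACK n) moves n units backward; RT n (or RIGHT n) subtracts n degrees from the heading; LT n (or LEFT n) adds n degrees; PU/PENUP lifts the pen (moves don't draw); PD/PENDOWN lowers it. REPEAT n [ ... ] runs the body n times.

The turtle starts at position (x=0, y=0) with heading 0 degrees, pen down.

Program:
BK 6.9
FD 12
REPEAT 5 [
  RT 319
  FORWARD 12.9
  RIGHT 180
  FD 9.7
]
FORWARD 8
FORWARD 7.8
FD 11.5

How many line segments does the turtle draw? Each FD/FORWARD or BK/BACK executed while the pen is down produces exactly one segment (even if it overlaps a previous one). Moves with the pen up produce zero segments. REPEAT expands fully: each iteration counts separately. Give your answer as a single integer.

Executing turtle program step by step:
Start: pos=(0,0), heading=0, pen down
BK 6.9: (0,0) -> (-6.9,0) [heading=0, draw]
FD 12: (-6.9,0) -> (5.1,0) [heading=0, draw]
REPEAT 5 [
  -- iteration 1/5 --
  RT 319: heading 0 -> 41
  FD 12.9: (5.1,0) -> (14.836,8.463) [heading=41, draw]
  RT 180: heading 41 -> 221
  FD 9.7: (14.836,8.463) -> (7.515,2.099) [heading=221, draw]
  -- iteration 2/5 --
  RT 319: heading 221 -> 262
  FD 12.9: (7.515,2.099) -> (5.72,-10.675) [heading=262, draw]
  RT 180: heading 262 -> 82
  FD 9.7: (5.72,-10.675) -> (7.07,-1.069) [heading=82, draw]
  -- iteration 3/5 --
  RT 319: heading 82 -> 123
  FD 12.9: (7.07,-1.069) -> (0.044,9.749) [heading=123, draw]
  RT 180: heading 123 -> 303
  FD 9.7: (0.044,9.749) -> (5.327,1.614) [heading=303, draw]
  -- iteration 4/5 --
  RT 319: heading 303 -> 344
  FD 12.9: (5.327,1.614) -> (17.727,-1.941) [heading=344, draw]
  RT 180: heading 344 -> 164
  FD 9.7: (17.727,-1.941) -> (8.403,0.732) [heading=164, draw]
  -- iteration 5/5 --
  RT 319: heading 164 -> 205
  FD 12.9: (8.403,0.732) -> (-3.288,-4.72) [heading=205, draw]
  RT 180: heading 205 -> 25
  FD 9.7: (-3.288,-4.72) -> (5.503,-0.62) [heading=25, draw]
]
FD 8: (5.503,-0.62) -> (12.753,2.761) [heading=25, draw]
FD 7.8: (12.753,2.761) -> (19.822,6.057) [heading=25, draw]
FD 11.5: (19.822,6.057) -> (30.245,10.917) [heading=25, draw]
Final: pos=(30.245,10.917), heading=25, 15 segment(s) drawn
Segments drawn: 15

Answer: 15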